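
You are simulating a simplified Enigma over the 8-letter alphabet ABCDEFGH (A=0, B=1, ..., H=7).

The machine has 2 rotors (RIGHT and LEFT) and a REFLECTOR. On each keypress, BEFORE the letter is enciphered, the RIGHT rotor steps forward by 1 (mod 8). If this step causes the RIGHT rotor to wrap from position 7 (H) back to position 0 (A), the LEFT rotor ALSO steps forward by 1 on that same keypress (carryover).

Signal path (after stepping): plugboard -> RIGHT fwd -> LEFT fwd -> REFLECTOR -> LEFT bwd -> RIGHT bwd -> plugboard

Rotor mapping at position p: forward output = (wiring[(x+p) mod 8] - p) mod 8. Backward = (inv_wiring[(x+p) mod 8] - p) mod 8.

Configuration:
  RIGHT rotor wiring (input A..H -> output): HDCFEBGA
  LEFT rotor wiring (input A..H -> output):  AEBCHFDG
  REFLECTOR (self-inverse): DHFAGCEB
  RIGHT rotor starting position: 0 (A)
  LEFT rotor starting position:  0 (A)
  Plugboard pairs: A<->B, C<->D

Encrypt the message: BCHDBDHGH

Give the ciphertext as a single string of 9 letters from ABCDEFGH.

Answer: DHACCFBCF

Derivation:
Char 1 ('B'): step: R->1, L=0; B->plug->A->R->C->L->B->refl->H->L'->E->R'->C->plug->D
Char 2 ('C'): step: R->2, L=0; C->plug->D->R->H->L->G->refl->E->L'->B->R'->H->plug->H
Char 3 ('H'): step: R->3, L=0; H->plug->H->R->H->L->G->refl->E->L'->B->R'->B->plug->A
Char 4 ('D'): step: R->4, L=0; D->plug->C->R->C->L->B->refl->H->L'->E->R'->D->plug->C
Char 5 ('B'): step: R->5, L=0; B->plug->A->R->E->L->H->refl->B->L'->C->R'->D->plug->C
Char 6 ('D'): step: R->6, L=0; D->plug->C->R->B->L->E->refl->G->L'->H->R'->F->plug->F
Char 7 ('H'): step: R->7, L=0; H->plug->H->R->H->L->G->refl->E->L'->B->R'->A->plug->B
Char 8 ('G'): step: R->0, L->1 (L advanced); G->plug->G->R->G->L->F->refl->C->L'->F->R'->D->plug->C
Char 9 ('H'): step: R->1, L=1; H->plug->H->R->G->L->F->refl->C->L'->F->R'->F->plug->F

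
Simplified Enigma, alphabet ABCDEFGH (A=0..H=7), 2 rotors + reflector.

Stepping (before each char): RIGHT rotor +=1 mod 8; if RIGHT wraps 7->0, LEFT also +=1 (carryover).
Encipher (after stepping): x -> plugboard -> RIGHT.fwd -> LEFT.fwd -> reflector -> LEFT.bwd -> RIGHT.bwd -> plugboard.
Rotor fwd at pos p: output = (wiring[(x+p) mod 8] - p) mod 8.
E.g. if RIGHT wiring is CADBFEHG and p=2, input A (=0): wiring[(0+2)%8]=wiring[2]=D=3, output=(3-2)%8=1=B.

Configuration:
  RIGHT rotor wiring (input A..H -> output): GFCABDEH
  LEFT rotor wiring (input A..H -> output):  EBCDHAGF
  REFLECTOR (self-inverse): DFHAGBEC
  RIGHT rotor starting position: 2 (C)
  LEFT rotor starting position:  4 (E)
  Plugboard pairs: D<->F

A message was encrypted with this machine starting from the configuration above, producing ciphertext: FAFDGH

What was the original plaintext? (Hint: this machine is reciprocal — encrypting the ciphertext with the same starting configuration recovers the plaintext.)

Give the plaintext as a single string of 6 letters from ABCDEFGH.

Answer: BFAFAD

Derivation:
Char 1 ('F'): step: R->3, L=4; F->plug->D->R->B->L->E->refl->G->L'->G->R'->B->plug->B
Char 2 ('A'): step: R->4, L=4; A->plug->A->R->F->L->F->refl->B->L'->D->R'->D->plug->F
Char 3 ('F'): step: R->5, L=4; F->plug->D->R->B->L->E->refl->G->L'->G->R'->A->plug->A
Char 4 ('D'): step: R->6, L=4; D->plug->F->R->C->L->C->refl->H->L'->H->R'->D->plug->F
Char 5 ('G'): step: R->7, L=4; G->plug->G->R->E->L->A->refl->D->L'->A->R'->A->plug->A
Char 6 ('H'): step: R->0, L->5 (L advanced); H->plug->H->R->H->L->C->refl->H->L'->D->R'->F->plug->D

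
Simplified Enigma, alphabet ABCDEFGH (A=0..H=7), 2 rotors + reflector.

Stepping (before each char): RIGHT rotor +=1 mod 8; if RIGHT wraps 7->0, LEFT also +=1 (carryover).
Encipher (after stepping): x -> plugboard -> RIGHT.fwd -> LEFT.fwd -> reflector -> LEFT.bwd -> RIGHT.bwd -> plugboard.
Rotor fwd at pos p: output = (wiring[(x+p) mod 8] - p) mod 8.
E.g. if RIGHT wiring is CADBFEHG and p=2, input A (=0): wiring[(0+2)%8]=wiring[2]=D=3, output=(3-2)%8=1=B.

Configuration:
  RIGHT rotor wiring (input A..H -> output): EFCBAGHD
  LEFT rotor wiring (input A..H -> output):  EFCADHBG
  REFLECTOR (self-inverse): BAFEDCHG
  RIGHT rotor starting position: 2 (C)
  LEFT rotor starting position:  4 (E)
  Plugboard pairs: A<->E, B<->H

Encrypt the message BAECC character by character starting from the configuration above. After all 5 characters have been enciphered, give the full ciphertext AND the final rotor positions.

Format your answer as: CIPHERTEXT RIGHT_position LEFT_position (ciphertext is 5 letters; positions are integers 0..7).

Char 1 ('B'): step: R->3, L=4; B->plug->H->R->H->L->E->refl->D->L'->B->R'->F->plug->F
Char 2 ('A'): step: R->4, L=4; A->plug->E->R->A->L->H->refl->G->L'->G->R'->G->plug->G
Char 3 ('E'): step: R->5, L=4; E->plug->A->R->B->L->D->refl->E->L'->H->R'->D->plug->D
Char 4 ('C'): step: R->6, L=4; C->plug->C->R->G->L->G->refl->H->L'->A->R'->H->plug->B
Char 5 ('C'): step: R->7, L=4; C->plug->C->R->G->L->G->refl->H->L'->A->R'->H->plug->B
Final: ciphertext=FGDBB, RIGHT=7, LEFT=4

Answer: FGDBB 7 4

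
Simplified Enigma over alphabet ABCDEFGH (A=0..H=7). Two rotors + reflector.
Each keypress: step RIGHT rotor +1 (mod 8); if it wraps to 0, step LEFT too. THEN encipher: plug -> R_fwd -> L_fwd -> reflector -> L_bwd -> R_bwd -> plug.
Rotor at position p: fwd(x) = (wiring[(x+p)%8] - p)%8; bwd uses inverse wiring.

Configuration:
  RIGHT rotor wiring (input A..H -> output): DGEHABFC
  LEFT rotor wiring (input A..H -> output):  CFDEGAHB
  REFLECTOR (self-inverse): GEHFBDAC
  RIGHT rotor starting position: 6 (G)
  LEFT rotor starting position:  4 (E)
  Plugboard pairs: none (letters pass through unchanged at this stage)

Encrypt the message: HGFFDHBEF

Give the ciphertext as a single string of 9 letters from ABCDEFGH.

Answer: ECAEEGHFH

Derivation:
Char 1 ('H'): step: R->7, L=4; H->plug->H->R->G->L->H->refl->C->L'->A->R'->E->plug->E
Char 2 ('G'): step: R->0, L->5 (L advanced); G->plug->G->R->F->L->G->refl->A->L'->E->R'->C->plug->C
Char 3 ('F'): step: R->1, L=5; F->plug->F->R->E->L->A->refl->G->L'->F->R'->A->plug->A
Char 4 ('F'): step: R->2, L=5; F->plug->F->R->A->L->D->refl->F->L'->D->R'->E->plug->E
Char 5 ('D'): step: R->3, L=5; D->plug->D->R->C->L->E->refl->B->L'->H->R'->E->plug->E
Char 6 ('H'): step: R->4, L=5; H->plug->H->R->D->L->F->refl->D->L'->A->R'->G->plug->G
Char 7 ('B'): step: R->5, L=5; B->plug->B->R->A->L->D->refl->F->L'->D->R'->H->plug->H
Char 8 ('E'): step: R->6, L=5; E->plug->E->R->G->L->H->refl->C->L'->B->R'->F->plug->F
Char 9 ('F'): step: R->7, L=5; F->plug->F->R->B->L->C->refl->H->L'->G->R'->H->plug->H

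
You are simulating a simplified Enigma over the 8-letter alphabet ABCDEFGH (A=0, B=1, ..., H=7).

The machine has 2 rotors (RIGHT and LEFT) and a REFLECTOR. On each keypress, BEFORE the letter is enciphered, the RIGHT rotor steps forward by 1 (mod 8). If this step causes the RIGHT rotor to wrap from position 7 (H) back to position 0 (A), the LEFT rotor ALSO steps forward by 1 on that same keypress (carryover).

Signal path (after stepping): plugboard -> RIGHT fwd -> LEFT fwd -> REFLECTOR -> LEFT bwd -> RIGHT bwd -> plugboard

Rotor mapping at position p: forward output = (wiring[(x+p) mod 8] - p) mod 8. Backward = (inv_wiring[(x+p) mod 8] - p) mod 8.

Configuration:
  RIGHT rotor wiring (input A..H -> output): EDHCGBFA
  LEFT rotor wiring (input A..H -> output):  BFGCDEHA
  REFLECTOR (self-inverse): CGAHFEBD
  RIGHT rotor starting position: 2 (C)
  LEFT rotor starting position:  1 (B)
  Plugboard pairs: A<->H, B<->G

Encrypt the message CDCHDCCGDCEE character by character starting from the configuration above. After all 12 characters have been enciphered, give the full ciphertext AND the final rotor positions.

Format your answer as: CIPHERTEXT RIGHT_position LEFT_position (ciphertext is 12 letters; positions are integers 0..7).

Char 1 ('C'): step: R->3, L=1; C->plug->C->R->G->L->H->refl->D->L'->E->R'->H->plug->A
Char 2 ('D'): step: R->4, L=1; D->plug->D->R->E->L->D->refl->H->L'->G->R'->H->plug->A
Char 3 ('C'): step: R->5, L=1; C->plug->C->R->D->L->C->refl->A->L'->H->R'->D->plug->D
Char 4 ('H'): step: R->6, L=1; H->plug->A->R->H->L->A->refl->C->L'->D->R'->H->plug->A
Char 5 ('D'): step: R->7, L=1; D->plug->D->R->A->L->E->refl->F->L'->B->R'->A->plug->H
Char 6 ('C'): step: R->0, L->2 (L advanced); C->plug->C->R->H->L->D->refl->H->L'->G->R'->E->plug->E
Char 7 ('C'): step: R->1, L=2; C->plug->C->R->B->L->A->refl->C->L'->D->R'->H->plug->A
Char 8 ('G'): step: R->2, L=2; G->plug->B->R->A->L->E->refl->F->L'->E->R'->C->plug->C
Char 9 ('D'): step: R->3, L=2; D->plug->D->R->C->L->B->refl->G->L'->F->R'->E->plug->E
Char 10 ('C'): step: R->4, L=2; C->plug->C->R->B->L->A->refl->C->L'->D->R'->G->plug->B
Char 11 ('E'): step: R->5, L=2; E->plug->E->R->G->L->H->refl->D->L'->H->R'->D->plug->D
Char 12 ('E'): step: R->6, L=2; E->plug->E->R->B->L->A->refl->C->L'->D->R'->H->plug->A
Final: ciphertext=AADAHEACEBDA, RIGHT=6, LEFT=2

Answer: AADAHEACEBDA 6 2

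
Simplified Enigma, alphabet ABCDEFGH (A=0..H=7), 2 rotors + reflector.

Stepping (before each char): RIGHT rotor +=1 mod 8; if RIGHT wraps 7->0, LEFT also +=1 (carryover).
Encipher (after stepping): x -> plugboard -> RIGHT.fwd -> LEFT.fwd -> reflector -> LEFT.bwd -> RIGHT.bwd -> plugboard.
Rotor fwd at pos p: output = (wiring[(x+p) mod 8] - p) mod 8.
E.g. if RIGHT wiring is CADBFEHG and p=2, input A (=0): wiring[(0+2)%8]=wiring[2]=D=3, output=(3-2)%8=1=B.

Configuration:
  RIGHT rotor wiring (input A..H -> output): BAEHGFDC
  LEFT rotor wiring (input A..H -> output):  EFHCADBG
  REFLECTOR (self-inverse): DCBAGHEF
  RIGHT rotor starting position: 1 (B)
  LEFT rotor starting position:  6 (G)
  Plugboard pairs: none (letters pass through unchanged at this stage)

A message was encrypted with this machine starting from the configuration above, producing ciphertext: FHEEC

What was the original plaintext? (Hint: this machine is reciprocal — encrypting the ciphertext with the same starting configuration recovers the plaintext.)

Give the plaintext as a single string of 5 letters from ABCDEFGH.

Answer: EDAFH

Derivation:
Char 1 ('F'): step: R->2, L=6; F->plug->F->R->A->L->D->refl->A->L'->B->R'->E->plug->E
Char 2 ('H'): step: R->3, L=6; H->plug->H->R->B->L->A->refl->D->L'->A->R'->D->plug->D
Char 3 ('E'): step: R->4, L=6; E->plug->E->R->F->L->E->refl->G->L'->C->R'->A->plug->A
Char 4 ('E'): step: R->5, L=6; E->plug->E->R->D->L->H->refl->F->L'->H->R'->F->plug->F
Char 5 ('C'): step: R->6, L=6; C->plug->C->R->D->L->H->refl->F->L'->H->R'->H->plug->H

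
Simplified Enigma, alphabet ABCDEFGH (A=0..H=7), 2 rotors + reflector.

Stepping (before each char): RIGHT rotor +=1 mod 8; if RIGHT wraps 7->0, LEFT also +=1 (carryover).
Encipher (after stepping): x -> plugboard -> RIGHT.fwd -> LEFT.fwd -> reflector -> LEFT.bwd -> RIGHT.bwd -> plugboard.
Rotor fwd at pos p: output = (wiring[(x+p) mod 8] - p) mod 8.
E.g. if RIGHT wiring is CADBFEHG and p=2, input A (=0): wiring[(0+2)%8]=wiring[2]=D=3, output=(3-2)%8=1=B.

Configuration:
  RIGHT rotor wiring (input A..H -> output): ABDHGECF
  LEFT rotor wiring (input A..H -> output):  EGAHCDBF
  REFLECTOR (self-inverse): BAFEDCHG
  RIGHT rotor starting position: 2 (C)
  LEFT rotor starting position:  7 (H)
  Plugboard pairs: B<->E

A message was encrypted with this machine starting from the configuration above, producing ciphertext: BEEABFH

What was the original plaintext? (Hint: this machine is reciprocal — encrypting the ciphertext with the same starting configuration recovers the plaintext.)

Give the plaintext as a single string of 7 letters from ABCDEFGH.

Char 1 ('B'): step: R->3, L=7; B->plug->E->R->C->L->H->refl->G->L'->A->R'->H->plug->H
Char 2 ('E'): step: R->4, L=7; E->plug->B->R->A->L->G->refl->H->L'->C->R'->A->plug->A
Char 3 ('E'): step: R->5, L=7; E->plug->B->R->F->L->D->refl->E->L'->G->R'->F->plug->F
Char 4 ('A'): step: R->6, L=7; A->plug->A->R->E->L->A->refl->B->L'->D->R'->D->plug->D
Char 5 ('B'): step: R->7, L=7; B->plug->E->R->A->L->G->refl->H->L'->C->R'->C->plug->C
Char 6 ('F'): step: R->0, L->0 (L advanced); F->plug->F->R->E->L->C->refl->F->L'->H->R'->D->plug->D
Char 7 ('H'): step: R->1, L=0; H->plug->H->R->H->L->F->refl->C->L'->E->R'->G->plug->G

Answer: HAFDCDG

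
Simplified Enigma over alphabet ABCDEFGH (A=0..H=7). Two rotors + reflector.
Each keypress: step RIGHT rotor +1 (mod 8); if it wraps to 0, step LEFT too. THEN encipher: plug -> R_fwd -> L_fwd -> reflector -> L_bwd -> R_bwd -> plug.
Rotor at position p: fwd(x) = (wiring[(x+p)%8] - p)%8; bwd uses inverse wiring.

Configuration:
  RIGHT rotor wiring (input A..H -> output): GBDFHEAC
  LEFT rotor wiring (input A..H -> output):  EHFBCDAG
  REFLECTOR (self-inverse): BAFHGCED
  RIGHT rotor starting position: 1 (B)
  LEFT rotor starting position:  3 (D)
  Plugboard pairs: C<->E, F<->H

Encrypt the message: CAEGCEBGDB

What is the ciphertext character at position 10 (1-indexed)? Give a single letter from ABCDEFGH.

Char 1 ('C'): step: R->2, L=3; C->plug->E->R->G->L->E->refl->G->L'->A->R'->F->plug->H
Char 2 ('A'): step: R->3, L=3; A->plug->A->R->C->L->A->refl->B->L'->F->R'->D->plug->D
Char 3 ('E'): step: R->4, L=3; E->plug->C->R->E->L->D->refl->H->L'->B->R'->H->plug->F
Char 4 ('G'): step: R->5, L=3; G->plug->G->R->A->L->G->refl->E->L'->G->R'->F->plug->H
Char 5 ('C'): step: R->6, L=3; C->plug->E->R->F->L->B->refl->A->L'->C->R'->A->plug->A
Char 6 ('E'): step: R->7, L=3; E->plug->C->R->C->L->A->refl->B->L'->F->R'->G->plug->G
Char 7 ('B'): step: R->0, L->4 (L advanced); B->plug->B->R->B->L->H->refl->D->L'->F->R'->D->plug->D
Char 8 ('G'): step: R->1, L=4; G->plug->G->R->B->L->H->refl->D->L'->F->R'->H->plug->F
Char 9 ('D'): step: R->2, L=4; D->plug->D->R->C->L->E->refl->G->L'->A->R'->F->plug->H
Char 10 ('B'): step: R->3, L=4; B->plug->B->R->E->L->A->refl->B->L'->G->R'->G->plug->G

G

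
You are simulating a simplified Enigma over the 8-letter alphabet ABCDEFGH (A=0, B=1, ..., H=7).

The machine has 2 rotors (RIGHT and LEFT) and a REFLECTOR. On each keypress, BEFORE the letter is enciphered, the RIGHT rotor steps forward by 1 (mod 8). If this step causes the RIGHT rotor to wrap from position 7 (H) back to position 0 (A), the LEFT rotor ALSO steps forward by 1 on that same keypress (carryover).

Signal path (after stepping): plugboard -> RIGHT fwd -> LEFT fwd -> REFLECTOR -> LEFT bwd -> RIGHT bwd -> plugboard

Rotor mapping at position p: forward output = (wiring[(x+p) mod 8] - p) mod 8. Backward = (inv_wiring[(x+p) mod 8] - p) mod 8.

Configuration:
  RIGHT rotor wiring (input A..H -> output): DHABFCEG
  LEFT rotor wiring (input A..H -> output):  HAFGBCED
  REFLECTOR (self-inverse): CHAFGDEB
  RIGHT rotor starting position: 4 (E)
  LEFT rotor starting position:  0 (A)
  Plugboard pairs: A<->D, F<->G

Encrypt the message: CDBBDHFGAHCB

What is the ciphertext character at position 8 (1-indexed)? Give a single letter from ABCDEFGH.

Char 1 ('C'): step: R->5, L=0; C->plug->C->R->B->L->A->refl->C->L'->F->R'->A->plug->D
Char 2 ('D'): step: R->6, L=0; D->plug->A->R->G->L->E->refl->G->L'->D->R'->F->plug->G
Char 3 ('B'): step: R->7, L=0; B->plug->B->R->E->L->B->refl->H->L'->A->R'->C->plug->C
Char 4 ('B'): step: R->0, L->1 (L advanced); B->plug->B->R->H->L->G->refl->E->L'->B->R'->D->plug->A
Char 5 ('D'): step: R->1, L=1; D->plug->A->R->G->L->C->refl->A->L'->D->R'->F->plug->G
Char 6 ('H'): step: R->2, L=1; H->plug->H->R->F->L->D->refl->F->L'->C->R'->E->plug->E
Char 7 ('F'): step: R->3, L=1; F->plug->G->R->E->L->B->refl->H->L'->A->R'->F->plug->G
Char 8 ('G'): step: R->4, L=1; G->plug->F->R->D->L->A->refl->C->L'->G->R'->B->plug->B

B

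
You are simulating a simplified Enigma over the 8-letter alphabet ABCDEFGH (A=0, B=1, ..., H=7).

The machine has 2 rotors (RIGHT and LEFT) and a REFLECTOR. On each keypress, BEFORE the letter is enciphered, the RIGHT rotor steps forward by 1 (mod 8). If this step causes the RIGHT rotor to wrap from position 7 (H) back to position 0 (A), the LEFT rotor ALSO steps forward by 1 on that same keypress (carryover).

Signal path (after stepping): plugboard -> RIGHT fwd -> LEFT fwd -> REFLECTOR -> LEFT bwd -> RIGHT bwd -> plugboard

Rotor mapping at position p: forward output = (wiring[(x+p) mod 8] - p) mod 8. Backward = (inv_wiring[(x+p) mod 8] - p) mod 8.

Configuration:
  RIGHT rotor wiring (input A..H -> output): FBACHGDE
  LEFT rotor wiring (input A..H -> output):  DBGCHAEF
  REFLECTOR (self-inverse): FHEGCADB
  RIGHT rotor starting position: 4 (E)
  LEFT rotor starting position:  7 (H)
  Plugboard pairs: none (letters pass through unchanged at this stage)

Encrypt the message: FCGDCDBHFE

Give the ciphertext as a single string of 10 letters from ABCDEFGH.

Answer: BAACHEEABH

Derivation:
Char 1 ('F'): step: R->5, L=7; F->plug->F->R->D->L->H->refl->B->L'->G->R'->B->plug->B
Char 2 ('C'): step: R->6, L=7; C->plug->C->R->H->L->F->refl->A->L'->F->R'->A->plug->A
Char 3 ('G'): step: R->7, L=7; G->plug->G->R->H->L->F->refl->A->L'->F->R'->A->plug->A
Char 4 ('D'): step: R->0, L->0 (L advanced); D->plug->D->R->C->L->G->refl->D->L'->A->R'->C->plug->C
Char 5 ('C'): step: R->1, L=0; C->plug->C->R->B->L->B->refl->H->L'->E->R'->H->plug->H
Char 6 ('D'): step: R->2, L=0; D->plug->D->R->E->L->H->refl->B->L'->B->R'->E->plug->E
Char 7 ('B'): step: R->3, L=0; B->plug->B->R->E->L->H->refl->B->L'->B->R'->E->plug->E
Char 8 ('H'): step: R->4, L=0; H->plug->H->R->G->L->E->refl->C->L'->D->R'->A->plug->A
Char 9 ('F'): step: R->5, L=0; F->plug->F->R->D->L->C->refl->E->L'->G->R'->B->plug->B
Char 10 ('E'): step: R->6, L=0; E->plug->E->R->C->L->G->refl->D->L'->A->R'->H->plug->H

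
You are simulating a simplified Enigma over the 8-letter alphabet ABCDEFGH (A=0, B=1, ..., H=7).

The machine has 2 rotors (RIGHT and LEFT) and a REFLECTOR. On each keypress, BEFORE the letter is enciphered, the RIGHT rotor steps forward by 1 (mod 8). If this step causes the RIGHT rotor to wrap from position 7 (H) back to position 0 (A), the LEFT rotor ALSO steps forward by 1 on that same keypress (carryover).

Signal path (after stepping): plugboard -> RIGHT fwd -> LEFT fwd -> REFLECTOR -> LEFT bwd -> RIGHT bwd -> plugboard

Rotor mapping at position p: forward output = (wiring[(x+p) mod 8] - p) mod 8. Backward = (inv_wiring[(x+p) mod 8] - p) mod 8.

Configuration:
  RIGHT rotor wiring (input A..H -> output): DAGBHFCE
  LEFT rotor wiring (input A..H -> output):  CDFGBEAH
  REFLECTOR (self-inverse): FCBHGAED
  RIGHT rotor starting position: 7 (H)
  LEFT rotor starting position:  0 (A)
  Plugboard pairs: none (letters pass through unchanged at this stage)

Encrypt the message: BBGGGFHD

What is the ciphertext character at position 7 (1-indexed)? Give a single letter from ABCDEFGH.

Char 1 ('B'): step: R->0, L->1 (L advanced); B->plug->B->R->A->L->C->refl->B->L'->H->R'->E->plug->E
Char 2 ('B'): step: R->1, L=1; B->plug->B->R->F->L->H->refl->D->L'->E->R'->E->plug->E
Char 3 ('G'): step: R->2, L=1; G->plug->G->R->B->L->E->refl->G->L'->G->R'->H->plug->H
Char 4 ('G'): step: R->3, L=1; G->plug->G->R->F->L->H->refl->D->L'->E->R'->B->plug->B
Char 5 ('G'): step: R->4, L=1; G->plug->G->R->C->L->F->refl->A->L'->D->R'->A->plug->A
Char 6 ('F'): step: R->5, L=1; F->plug->F->R->B->L->E->refl->G->L'->G->R'->D->plug->D
Char 7 ('H'): step: R->6, L=1; H->plug->H->R->H->L->B->refl->C->L'->A->R'->E->plug->E

E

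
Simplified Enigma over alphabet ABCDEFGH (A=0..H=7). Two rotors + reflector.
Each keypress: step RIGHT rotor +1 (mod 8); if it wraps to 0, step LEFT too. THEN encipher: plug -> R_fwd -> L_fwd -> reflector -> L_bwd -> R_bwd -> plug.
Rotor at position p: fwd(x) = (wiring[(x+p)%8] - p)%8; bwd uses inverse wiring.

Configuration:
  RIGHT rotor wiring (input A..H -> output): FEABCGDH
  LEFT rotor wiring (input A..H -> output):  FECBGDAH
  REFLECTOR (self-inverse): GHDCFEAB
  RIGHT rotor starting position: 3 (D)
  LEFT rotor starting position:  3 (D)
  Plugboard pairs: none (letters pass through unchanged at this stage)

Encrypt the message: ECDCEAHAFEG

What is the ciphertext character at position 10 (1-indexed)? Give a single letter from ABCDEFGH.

Char 1 ('E'): step: R->4, L=3; E->plug->E->R->B->L->D->refl->C->L'->F->R'->H->plug->H
Char 2 ('C'): step: R->5, L=3; C->plug->C->R->C->L->A->refl->G->L'->A->R'->D->plug->D
Char 3 ('D'): step: R->6, L=3; D->plug->D->R->G->L->B->refl->H->L'->H->R'->C->plug->C
Char 4 ('C'): step: R->7, L=3; C->plug->C->R->F->L->C->refl->D->L'->B->R'->D->plug->D
Char 5 ('E'): step: R->0, L->4 (L advanced); E->plug->E->R->C->L->E->refl->F->L'->H->R'->H->plug->H
Char 6 ('A'): step: R->1, L=4; A->plug->A->R->D->L->D->refl->C->L'->A->R'->C->plug->C
Char 7 ('H'): step: R->2, L=4; H->plug->H->R->C->L->E->refl->F->L'->H->R'->B->plug->B
Char 8 ('A'): step: R->3, L=4; A->plug->A->R->G->L->G->refl->A->L'->F->R'->H->plug->H
Char 9 ('F'): step: R->4, L=4; F->plug->F->R->A->L->C->refl->D->L'->D->R'->D->plug->D
Char 10 ('E'): step: R->5, L=4; E->plug->E->R->H->L->F->refl->E->L'->C->R'->C->plug->C

C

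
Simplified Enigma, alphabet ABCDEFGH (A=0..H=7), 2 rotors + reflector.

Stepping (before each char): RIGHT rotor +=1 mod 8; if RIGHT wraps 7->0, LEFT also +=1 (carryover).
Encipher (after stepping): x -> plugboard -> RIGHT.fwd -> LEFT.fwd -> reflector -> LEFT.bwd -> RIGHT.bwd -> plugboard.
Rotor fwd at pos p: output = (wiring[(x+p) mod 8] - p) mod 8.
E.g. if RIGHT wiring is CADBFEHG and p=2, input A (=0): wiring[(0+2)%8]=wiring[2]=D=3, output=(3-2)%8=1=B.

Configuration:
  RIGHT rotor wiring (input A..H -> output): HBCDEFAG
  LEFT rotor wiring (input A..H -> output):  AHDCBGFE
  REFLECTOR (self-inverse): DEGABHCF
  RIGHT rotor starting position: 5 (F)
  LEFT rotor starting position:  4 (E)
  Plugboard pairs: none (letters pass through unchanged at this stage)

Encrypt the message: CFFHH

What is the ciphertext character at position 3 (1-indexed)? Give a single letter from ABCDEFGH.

Char 1 ('C'): step: R->6, L=4; C->plug->C->R->B->L->C->refl->G->L'->H->R'->H->plug->H
Char 2 ('F'): step: R->7, L=4; F->plug->F->R->F->L->D->refl->A->L'->D->R'->D->plug->D
Char 3 ('F'): step: R->0, L->5 (L advanced); F->plug->F->R->F->L->G->refl->C->L'->E->R'->E->plug->E

E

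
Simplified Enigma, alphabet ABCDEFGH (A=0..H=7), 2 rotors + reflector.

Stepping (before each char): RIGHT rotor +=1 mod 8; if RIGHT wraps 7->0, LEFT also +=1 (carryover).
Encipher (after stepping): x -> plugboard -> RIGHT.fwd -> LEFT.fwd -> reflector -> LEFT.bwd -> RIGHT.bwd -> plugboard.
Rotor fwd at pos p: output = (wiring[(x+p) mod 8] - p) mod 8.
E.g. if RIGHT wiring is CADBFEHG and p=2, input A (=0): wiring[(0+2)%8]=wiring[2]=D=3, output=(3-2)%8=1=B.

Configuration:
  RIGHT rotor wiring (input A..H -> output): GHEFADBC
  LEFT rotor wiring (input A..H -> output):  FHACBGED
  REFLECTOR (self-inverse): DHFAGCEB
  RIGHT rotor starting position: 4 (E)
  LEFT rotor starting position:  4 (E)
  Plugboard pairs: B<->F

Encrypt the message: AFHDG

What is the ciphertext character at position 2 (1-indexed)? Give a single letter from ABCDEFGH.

Char 1 ('A'): step: R->5, L=4; A->plug->A->R->G->L->E->refl->G->L'->H->R'->F->plug->B
Char 2 ('F'): step: R->6, L=4; F->plug->B->R->E->L->B->refl->H->L'->D->R'->A->plug->A

A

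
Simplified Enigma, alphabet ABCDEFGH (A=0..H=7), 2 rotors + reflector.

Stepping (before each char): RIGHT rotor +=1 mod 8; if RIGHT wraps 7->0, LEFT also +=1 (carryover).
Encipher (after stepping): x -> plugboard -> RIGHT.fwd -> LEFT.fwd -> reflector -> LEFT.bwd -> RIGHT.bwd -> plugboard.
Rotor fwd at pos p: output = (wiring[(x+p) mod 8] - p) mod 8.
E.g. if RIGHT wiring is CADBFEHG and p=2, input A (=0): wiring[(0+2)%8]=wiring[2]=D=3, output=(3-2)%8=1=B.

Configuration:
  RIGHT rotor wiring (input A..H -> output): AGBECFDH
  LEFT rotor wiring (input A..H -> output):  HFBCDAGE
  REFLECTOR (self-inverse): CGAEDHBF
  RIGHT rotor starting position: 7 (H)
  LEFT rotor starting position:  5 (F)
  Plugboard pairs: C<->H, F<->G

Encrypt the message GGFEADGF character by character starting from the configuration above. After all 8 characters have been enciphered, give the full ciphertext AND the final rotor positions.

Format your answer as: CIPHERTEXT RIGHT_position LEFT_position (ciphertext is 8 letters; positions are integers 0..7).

Answer: DDDGDBEG 7 6

Derivation:
Char 1 ('G'): step: R->0, L->6 (L advanced); G->plug->F->R->F->L->E->refl->D->L'->E->R'->D->plug->D
Char 2 ('G'): step: R->1, L=6; G->plug->F->R->C->L->B->refl->G->L'->B->R'->D->plug->D
Char 3 ('F'): step: R->2, L=6; F->plug->G->R->G->L->F->refl->H->L'->D->R'->D->plug->D
Char 4 ('E'): step: R->3, L=6; E->plug->E->R->E->L->D->refl->E->L'->F->R'->F->plug->G
Char 5 ('A'): step: R->4, L=6; A->plug->A->R->G->L->F->refl->H->L'->D->R'->D->plug->D
Char 6 ('D'): step: R->5, L=6; D->plug->D->R->D->L->H->refl->F->L'->G->R'->B->plug->B
Char 7 ('G'): step: R->6, L=6; G->plug->F->R->G->L->F->refl->H->L'->D->R'->E->plug->E
Char 8 ('F'): step: R->7, L=6; F->plug->G->R->G->L->F->refl->H->L'->D->R'->F->plug->G
Final: ciphertext=DDDGDBEG, RIGHT=7, LEFT=6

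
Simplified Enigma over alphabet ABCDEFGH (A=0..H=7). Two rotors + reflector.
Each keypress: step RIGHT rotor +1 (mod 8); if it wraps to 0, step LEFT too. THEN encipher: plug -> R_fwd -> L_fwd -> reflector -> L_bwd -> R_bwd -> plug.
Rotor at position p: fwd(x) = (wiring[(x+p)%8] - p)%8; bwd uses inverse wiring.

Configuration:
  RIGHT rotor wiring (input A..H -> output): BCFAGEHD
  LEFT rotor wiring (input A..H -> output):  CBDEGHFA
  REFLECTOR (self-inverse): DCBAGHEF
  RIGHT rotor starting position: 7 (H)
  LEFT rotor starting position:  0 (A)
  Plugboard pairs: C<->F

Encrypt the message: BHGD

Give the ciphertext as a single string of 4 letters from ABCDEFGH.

Char 1 ('B'): step: R->0, L->1 (L advanced); B->plug->B->R->C->L->D->refl->A->L'->A->R'->D->plug->D
Char 2 ('H'): step: R->1, L=1; H->plug->H->R->A->L->A->refl->D->L'->C->R'->G->plug->G
Char 3 ('G'): step: R->2, L=1; G->plug->G->R->H->L->B->refl->C->L'->B->R'->F->plug->C
Char 4 ('D'): step: R->3, L=1; D->plug->D->R->E->L->G->refl->E->L'->F->R'->A->plug->A

Answer: DGCA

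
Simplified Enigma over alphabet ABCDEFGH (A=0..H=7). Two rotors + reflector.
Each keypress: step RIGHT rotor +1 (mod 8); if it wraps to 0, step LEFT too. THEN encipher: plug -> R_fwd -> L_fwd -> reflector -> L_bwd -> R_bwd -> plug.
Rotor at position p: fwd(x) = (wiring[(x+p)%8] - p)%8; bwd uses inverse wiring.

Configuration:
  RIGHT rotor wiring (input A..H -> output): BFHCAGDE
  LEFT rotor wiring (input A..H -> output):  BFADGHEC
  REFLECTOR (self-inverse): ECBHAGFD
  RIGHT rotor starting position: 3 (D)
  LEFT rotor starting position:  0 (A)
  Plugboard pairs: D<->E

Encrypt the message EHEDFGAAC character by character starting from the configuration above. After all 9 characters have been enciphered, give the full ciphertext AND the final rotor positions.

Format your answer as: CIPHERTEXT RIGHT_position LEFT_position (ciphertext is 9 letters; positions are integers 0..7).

Answer: CGHAEADEE 4 1

Derivation:
Char 1 ('E'): step: R->4, L=0; E->plug->D->R->A->L->B->refl->C->L'->H->R'->C->plug->C
Char 2 ('H'): step: R->5, L=0; H->plug->H->R->D->L->D->refl->H->L'->F->R'->G->plug->G
Char 3 ('E'): step: R->6, L=0; E->plug->D->R->H->L->C->refl->B->L'->A->R'->H->plug->H
Char 4 ('D'): step: R->7, L=0; D->plug->E->R->D->L->D->refl->H->L'->F->R'->A->plug->A
Char 5 ('F'): step: R->0, L->1 (L advanced); F->plug->F->R->G->L->B->refl->C->L'->C->R'->D->plug->E
Char 6 ('G'): step: R->1, L=1; G->plug->G->R->D->L->F->refl->G->L'->E->R'->A->plug->A
Char 7 ('A'): step: R->2, L=1; A->plug->A->R->F->L->D->refl->H->L'->B->R'->E->plug->D
Char 8 ('A'): step: R->3, L=1; A->plug->A->R->H->L->A->refl->E->L'->A->R'->D->plug->E
Char 9 ('C'): step: R->4, L=1; C->plug->C->R->H->L->A->refl->E->L'->A->R'->D->plug->E
Final: ciphertext=CGHAEADEE, RIGHT=4, LEFT=1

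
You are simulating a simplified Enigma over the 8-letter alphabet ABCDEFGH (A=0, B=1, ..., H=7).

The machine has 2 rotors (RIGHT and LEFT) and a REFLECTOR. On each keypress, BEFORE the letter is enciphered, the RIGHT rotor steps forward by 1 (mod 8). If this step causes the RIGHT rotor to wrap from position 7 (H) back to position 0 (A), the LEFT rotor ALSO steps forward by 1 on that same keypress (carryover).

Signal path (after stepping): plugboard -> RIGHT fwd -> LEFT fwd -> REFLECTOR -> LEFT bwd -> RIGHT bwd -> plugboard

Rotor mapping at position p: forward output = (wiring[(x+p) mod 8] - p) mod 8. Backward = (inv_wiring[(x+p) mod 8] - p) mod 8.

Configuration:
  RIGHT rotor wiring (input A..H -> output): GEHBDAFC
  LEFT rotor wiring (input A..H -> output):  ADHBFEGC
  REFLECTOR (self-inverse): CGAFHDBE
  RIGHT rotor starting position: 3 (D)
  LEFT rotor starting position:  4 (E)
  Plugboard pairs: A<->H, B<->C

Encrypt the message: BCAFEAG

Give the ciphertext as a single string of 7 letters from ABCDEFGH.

Char 1 ('B'): step: R->4, L=4; B->plug->C->R->B->L->A->refl->C->L'->C->R'->E->plug->E
Char 2 ('C'): step: R->5, L=4; C->plug->B->R->A->L->B->refl->G->L'->D->R'->A->plug->H
Char 3 ('A'): step: R->6, L=4; A->plug->H->R->C->L->C->refl->A->L'->B->R'->E->plug->E
Char 4 ('F'): step: R->7, L=4; F->plug->F->R->E->L->E->refl->H->L'->F->R'->C->plug->B
Char 5 ('E'): step: R->0, L->5 (L advanced); E->plug->E->R->D->L->D->refl->F->L'->C->R'->H->plug->A
Char 6 ('A'): step: R->1, L=5; A->plug->H->R->F->L->C->refl->A->L'->H->R'->E->plug->E
Char 7 ('G'): step: R->2, L=5; G->plug->G->R->E->L->G->refl->B->L'->B->R'->C->plug->B

Answer: EHEBAEB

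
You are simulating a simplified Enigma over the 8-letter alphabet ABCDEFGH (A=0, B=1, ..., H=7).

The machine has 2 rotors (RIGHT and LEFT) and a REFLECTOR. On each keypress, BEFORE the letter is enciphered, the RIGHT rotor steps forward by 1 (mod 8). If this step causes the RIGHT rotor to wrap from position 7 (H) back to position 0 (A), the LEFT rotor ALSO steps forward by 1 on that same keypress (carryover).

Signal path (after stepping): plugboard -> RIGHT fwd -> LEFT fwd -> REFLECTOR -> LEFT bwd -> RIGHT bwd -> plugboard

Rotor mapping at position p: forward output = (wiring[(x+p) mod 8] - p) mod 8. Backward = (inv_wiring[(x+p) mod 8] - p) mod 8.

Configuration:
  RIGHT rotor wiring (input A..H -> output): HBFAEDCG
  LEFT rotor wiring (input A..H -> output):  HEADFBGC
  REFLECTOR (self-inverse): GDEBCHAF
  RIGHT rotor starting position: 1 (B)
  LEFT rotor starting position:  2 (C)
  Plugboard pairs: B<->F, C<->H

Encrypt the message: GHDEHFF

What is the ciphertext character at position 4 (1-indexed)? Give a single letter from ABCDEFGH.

Char 1 ('G'): step: R->2, L=2; G->plug->G->R->F->L->A->refl->G->L'->A->R'->E->plug->E
Char 2 ('H'): step: R->3, L=2; H->plug->C->R->A->L->G->refl->A->L'->F->R'->A->plug->A
Char 3 ('D'): step: R->4, L=2; D->plug->D->R->C->L->D->refl->B->L'->B->R'->G->plug->G
Char 4 ('E'): step: R->5, L=2; E->plug->E->R->E->L->E->refl->C->L'->H->R'->H->plug->C

C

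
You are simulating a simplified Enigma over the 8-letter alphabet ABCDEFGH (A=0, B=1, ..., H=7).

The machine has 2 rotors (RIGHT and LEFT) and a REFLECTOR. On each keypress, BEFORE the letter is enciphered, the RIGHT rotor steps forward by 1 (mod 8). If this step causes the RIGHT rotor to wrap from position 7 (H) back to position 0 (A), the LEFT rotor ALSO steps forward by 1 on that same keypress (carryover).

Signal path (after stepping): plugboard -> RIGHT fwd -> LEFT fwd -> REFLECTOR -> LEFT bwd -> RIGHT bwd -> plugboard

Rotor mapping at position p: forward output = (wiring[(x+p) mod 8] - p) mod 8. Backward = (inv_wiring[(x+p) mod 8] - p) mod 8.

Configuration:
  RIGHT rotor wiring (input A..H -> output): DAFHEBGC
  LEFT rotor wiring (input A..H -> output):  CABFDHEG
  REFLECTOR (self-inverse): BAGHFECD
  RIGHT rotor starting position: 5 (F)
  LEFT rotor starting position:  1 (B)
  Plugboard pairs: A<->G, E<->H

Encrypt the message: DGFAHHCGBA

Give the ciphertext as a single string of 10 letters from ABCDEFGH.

Answer: ABBHDGDEHD

Derivation:
Char 1 ('D'): step: R->6, L=1; D->plug->D->R->C->L->E->refl->F->L'->G->R'->G->plug->A
Char 2 ('G'): step: R->7, L=1; G->plug->A->R->D->L->C->refl->G->L'->E->R'->B->plug->B
Char 3 ('F'): step: R->0, L->2 (L advanced); F->plug->F->R->B->L->D->refl->H->L'->A->R'->B->plug->B
Char 4 ('A'): step: R->1, L=2; A->plug->G->R->B->L->D->refl->H->L'->A->R'->E->plug->H
Char 5 ('H'): step: R->2, L=2; H->plug->E->R->E->L->C->refl->G->L'->H->R'->D->plug->D
Char 6 ('H'): step: R->3, L=2; H->plug->E->R->H->L->G->refl->C->L'->E->R'->A->plug->G
Char 7 ('C'): step: R->4, L=2; C->plug->C->R->C->L->B->refl->A->L'->G->R'->D->plug->D
Char 8 ('G'): step: R->5, L=2; G->plug->A->R->E->L->C->refl->G->L'->H->R'->H->plug->E
Char 9 ('B'): step: R->6, L=2; B->plug->B->R->E->L->C->refl->G->L'->H->R'->E->plug->H
Char 10 ('A'): step: R->7, L=2; A->plug->G->R->C->L->B->refl->A->L'->G->R'->D->plug->D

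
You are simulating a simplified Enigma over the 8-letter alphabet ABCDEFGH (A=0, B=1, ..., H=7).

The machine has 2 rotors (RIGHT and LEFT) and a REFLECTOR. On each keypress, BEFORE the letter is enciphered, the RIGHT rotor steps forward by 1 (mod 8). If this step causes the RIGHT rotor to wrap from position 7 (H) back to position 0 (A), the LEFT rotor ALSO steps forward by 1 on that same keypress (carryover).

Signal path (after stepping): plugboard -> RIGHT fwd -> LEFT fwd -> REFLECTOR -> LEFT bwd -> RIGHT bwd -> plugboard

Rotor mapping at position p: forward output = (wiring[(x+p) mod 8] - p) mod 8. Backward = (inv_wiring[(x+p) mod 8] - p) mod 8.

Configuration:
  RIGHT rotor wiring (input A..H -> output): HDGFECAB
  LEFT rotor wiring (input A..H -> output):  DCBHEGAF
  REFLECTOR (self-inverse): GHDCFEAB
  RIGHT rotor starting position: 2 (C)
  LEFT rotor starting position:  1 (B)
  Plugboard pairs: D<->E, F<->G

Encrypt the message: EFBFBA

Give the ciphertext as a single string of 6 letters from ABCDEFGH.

Char 1 ('E'): step: R->3, L=1; E->plug->D->R->F->L->H->refl->B->L'->A->R'->G->plug->F
Char 2 ('F'): step: R->4, L=1; F->plug->G->R->C->L->G->refl->A->L'->B->R'->H->plug->H
Char 3 ('B'): step: R->5, L=1; B->plug->B->R->D->L->D->refl->C->L'->H->R'->H->plug->H
Char 4 ('F'): step: R->6, L=1; F->plug->G->R->G->L->E->refl->F->L'->E->R'->H->plug->H
Char 5 ('B'): step: R->7, L=1; B->plug->B->R->A->L->B->refl->H->L'->F->R'->F->plug->G
Char 6 ('A'): step: R->0, L->2 (L advanced); A->plug->A->R->H->L->A->refl->G->L'->E->R'->E->plug->D

Answer: FHHHGD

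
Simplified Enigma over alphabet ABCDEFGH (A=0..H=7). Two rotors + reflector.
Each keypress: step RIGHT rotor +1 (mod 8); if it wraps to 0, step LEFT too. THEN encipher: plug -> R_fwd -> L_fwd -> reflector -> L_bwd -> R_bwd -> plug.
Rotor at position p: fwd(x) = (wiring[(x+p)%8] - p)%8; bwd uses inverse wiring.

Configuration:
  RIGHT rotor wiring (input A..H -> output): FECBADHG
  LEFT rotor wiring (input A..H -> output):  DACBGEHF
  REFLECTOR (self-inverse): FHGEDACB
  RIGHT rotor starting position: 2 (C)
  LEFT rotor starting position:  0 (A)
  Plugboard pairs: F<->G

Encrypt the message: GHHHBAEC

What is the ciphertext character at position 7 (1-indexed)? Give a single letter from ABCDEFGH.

Char 1 ('G'): step: R->3, L=0; G->plug->F->R->C->L->C->refl->G->L'->E->R'->D->plug->D
Char 2 ('H'): step: R->4, L=0; H->plug->H->R->F->L->E->refl->D->L'->A->R'->F->plug->G
Char 3 ('H'): step: R->5, L=0; H->plug->H->R->D->L->B->refl->H->L'->G->R'->A->plug->A
Char 4 ('H'): step: R->6, L=0; H->plug->H->R->F->L->E->refl->D->L'->A->R'->B->plug->B
Char 5 ('B'): step: R->7, L=0; B->plug->B->R->G->L->H->refl->B->L'->D->R'->D->plug->D
Char 6 ('A'): step: R->0, L->1 (L advanced); A->plug->A->R->F->L->G->refl->C->L'->H->R'->G->plug->F
Char 7 ('E'): step: R->1, L=1; E->plug->E->R->C->L->A->refl->F->L'->D->R'->A->plug->A

A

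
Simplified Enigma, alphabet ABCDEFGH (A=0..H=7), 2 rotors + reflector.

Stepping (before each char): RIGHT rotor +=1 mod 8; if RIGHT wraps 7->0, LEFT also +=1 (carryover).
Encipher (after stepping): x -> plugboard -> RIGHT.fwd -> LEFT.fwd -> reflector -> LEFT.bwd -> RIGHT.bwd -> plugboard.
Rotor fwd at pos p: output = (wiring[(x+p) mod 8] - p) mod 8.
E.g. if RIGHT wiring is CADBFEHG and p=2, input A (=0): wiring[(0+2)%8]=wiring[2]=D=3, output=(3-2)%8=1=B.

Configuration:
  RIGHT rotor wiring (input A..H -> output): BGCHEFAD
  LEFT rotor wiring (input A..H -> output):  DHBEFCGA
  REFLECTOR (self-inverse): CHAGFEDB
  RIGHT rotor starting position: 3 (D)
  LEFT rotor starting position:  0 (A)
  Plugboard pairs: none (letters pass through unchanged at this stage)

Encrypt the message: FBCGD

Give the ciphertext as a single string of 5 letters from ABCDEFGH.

Answer: BDEEA

Derivation:
Char 1 ('F'): step: R->4, L=0; F->plug->F->R->C->L->B->refl->H->L'->B->R'->B->plug->B
Char 2 ('B'): step: R->5, L=0; B->plug->B->R->D->L->E->refl->F->L'->E->R'->D->plug->D
Char 3 ('C'): step: R->6, L=0; C->plug->C->R->D->L->E->refl->F->L'->E->R'->E->plug->E
Char 4 ('G'): step: R->7, L=0; G->plug->G->R->G->L->G->refl->D->L'->A->R'->E->plug->E
Char 5 ('D'): step: R->0, L->1 (L advanced); D->plug->D->R->H->L->C->refl->A->L'->B->R'->A->plug->A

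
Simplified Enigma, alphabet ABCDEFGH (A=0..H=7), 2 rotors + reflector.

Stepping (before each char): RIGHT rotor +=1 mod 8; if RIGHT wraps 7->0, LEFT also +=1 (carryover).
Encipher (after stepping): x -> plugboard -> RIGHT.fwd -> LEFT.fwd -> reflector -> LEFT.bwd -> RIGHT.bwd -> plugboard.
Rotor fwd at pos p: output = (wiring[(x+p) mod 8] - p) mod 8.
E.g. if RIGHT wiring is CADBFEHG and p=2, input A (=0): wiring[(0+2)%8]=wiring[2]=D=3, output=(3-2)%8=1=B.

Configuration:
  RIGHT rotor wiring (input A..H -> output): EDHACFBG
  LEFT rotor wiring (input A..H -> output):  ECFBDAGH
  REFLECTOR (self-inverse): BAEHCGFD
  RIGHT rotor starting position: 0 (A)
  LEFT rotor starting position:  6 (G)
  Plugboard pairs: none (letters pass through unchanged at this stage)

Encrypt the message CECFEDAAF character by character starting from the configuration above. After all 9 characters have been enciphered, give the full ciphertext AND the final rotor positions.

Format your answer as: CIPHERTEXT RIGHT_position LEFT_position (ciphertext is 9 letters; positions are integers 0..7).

Char 1 ('C'): step: R->1, L=6; C->plug->C->R->H->L->C->refl->E->L'->D->R'->H->plug->H
Char 2 ('E'): step: R->2, L=6; E->plug->E->R->H->L->C->refl->E->L'->D->R'->D->plug->D
Char 3 ('C'): step: R->3, L=6; C->plug->C->R->C->L->G->refl->F->L'->G->R'->D->plug->D
Char 4 ('F'): step: R->4, L=6; F->plug->F->R->H->L->C->refl->E->L'->D->R'->G->plug->G
Char 5 ('E'): step: R->5, L=6; E->plug->E->R->G->L->F->refl->G->L'->C->R'->F->plug->F
Char 6 ('D'): step: R->6, L=6; D->plug->D->R->F->L->D->refl->H->L'->E->R'->G->plug->G
Char 7 ('A'): step: R->7, L=6; A->plug->A->R->H->L->C->refl->E->L'->D->R'->F->plug->F
Char 8 ('A'): step: R->0, L->7 (L advanced); A->plug->A->R->E->L->C->refl->E->L'->F->R'->F->plug->F
Char 9 ('F'): step: R->1, L=7; F->plug->F->R->A->L->A->refl->B->L'->G->R'->B->plug->B
Final: ciphertext=HDDGFGFFB, RIGHT=1, LEFT=7

Answer: HDDGFGFFB 1 7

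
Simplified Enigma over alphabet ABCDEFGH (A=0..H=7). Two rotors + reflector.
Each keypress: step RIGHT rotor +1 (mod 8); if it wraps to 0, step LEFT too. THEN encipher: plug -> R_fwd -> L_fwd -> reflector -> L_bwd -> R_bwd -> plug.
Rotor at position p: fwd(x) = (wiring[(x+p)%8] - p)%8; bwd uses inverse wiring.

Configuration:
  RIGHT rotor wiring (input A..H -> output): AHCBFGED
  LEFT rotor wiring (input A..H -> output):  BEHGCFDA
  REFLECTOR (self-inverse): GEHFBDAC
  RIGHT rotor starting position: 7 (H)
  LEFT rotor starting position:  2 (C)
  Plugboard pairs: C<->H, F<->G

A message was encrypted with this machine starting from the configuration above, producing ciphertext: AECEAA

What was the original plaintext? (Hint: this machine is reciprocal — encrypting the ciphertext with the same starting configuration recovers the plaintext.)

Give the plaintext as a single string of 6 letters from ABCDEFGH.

Char 1 ('A'): step: R->0, L->3 (L advanced); A->plug->A->R->A->L->D->refl->F->L'->E->R'->G->plug->F
Char 2 ('E'): step: R->1, L=3; E->plug->E->R->F->L->G->refl->A->L'->D->R'->F->plug->G
Char 3 ('C'): step: R->2, L=3; C->plug->H->R->F->L->G->refl->A->L'->D->R'->C->plug->H
Char 4 ('E'): step: R->3, L=3; E->plug->E->R->A->L->D->refl->F->L'->E->R'->G->plug->F
Char 5 ('A'): step: R->4, L=3; A->plug->A->R->B->L->H->refl->C->L'->C->R'->B->plug->B
Char 6 ('A'): step: R->5, L=3; A->plug->A->R->B->L->H->refl->C->L'->C->R'->E->plug->E

Answer: FGHFBE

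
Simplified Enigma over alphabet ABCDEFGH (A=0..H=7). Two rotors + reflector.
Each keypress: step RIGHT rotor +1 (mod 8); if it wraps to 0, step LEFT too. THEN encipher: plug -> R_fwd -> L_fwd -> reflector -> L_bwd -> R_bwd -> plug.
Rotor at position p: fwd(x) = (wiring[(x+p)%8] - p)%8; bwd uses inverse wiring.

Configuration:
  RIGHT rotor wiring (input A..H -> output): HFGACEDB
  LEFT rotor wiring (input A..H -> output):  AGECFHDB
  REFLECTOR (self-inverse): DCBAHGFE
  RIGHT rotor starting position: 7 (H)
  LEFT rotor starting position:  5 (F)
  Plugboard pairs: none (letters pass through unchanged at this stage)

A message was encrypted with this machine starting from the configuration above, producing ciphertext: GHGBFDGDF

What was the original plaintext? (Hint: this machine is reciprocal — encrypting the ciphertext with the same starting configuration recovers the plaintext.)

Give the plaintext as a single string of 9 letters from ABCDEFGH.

Answer: HBBGEAEAC

Derivation:
Char 1 ('G'): step: R->0, L->6 (L advanced); G->plug->G->R->D->L->A->refl->D->L'->B->R'->H->plug->H
Char 2 ('H'): step: R->1, L=6; H->plug->H->R->G->L->H->refl->E->L'->F->R'->B->plug->B
Char 3 ('G'): step: R->2, L=6; G->plug->G->R->F->L->E->refl->H->L'->G->R'->B->plug->B
Char 4 ('B'): step: R->3, L=6; B->plug->B->R->H->L->B->refl->C->L'->C->R'->G->plug->G
Char 5 ('F'): step: R->4, L=6; F->plug->F->R->B->L->D->refl->A->L'->D->R'->E->plug->E
Char 6 ('D'): step: R->5, L=6; D->plug->D->R->C->L->C->refl->B->L'->H->R'->A->plug->A
Char 7 ('G'): step: R->6, L=6; G->plug->G->R->E->L->G->refl->F->L'->A->R'->E->plug->E
Char 8 ('D'): step: R->7, L=6; D->plug->D->R->H->L->B->refl->C->L'->C->R'->A->plug->A
Char 9 ('F'): step: R->0, L->7 (L advanced); F->plug->F->R->E->L->D->refl->A->L'->G->R'->C->plug->C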